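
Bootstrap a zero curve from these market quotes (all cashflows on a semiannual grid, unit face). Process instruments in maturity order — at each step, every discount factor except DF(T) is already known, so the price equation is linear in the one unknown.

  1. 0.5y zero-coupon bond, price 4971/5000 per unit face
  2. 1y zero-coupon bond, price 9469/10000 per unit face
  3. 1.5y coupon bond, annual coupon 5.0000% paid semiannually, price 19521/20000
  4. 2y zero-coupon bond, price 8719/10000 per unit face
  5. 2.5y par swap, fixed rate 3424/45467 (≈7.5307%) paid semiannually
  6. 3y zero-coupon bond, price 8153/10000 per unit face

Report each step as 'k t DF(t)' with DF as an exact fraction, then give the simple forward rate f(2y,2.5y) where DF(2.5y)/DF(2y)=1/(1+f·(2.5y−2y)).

step 1 [0.5y] zero: DF = P = 4971/5000 ≈ 0.994200
step 2 [1y] zero: DF = P = 9469/10000 ≈ 0.946900
step 3 [1.5y] bond c/2=1/40: DF=(19521/20000 − 1/40·(0.994200+0.946900))/(1+1/40) = 9049/10000 ≈ 0.904900
step 4 [2y] zero: DF = P = 8719/10000 ≈ 0.871900
step 5 [2.5y] swap r/2=1712/45467: DF=(1 − 1712/45467·(0.994200+0.946900+0.904900+0.871900))/(1+1712/45467) = 518/625 ≈ 0.828800
step 6 [3y] zero: DF = P = 8153/10000 ≈ 0.815300

1 1/2 4971/5000
2 1 9469/10000
3 3/2 9049/10000
4 2 8719/10000
5 5/2 518/625
6 3 8153/10000
f(2y,2.5y) = ((8719/10000)/(518/625) − 1)/(1/2) = 431/4144 ≈ 10.4006%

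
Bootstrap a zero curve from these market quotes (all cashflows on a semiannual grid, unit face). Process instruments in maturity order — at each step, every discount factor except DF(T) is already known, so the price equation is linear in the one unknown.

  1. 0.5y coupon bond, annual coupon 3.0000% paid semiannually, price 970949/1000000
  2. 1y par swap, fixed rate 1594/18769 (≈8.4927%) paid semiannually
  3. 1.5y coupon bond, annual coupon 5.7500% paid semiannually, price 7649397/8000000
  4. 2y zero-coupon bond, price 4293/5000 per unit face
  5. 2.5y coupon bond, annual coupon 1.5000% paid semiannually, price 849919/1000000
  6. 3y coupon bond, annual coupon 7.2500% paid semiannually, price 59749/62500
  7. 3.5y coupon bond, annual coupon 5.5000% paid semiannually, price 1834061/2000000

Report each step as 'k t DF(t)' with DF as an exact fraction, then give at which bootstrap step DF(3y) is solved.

step 1 [0.5y] bond c/2=3/200: DF=(970949/1000000 − 3/200·(0))/(1+3/200) = 4783/5000 ≈ 0.956600
step 2 [1y] swap r/2=797/18769: DF=(1 − 797/18769·(0.956600))/(1+797/18769) = 9203/10000 ≈ 0.920300
step 3 [1.5y] bond c/2=23/800: DF=(7649397/8000000 − 23/800·(0.956600+0.920300))/(1+23/800) = 877/1000 ≈ 0.877000
step 4 [2y] zero: DF = P = 4293/5000 ≈ 0.858600
step 5 [2.5y] bond c/2=3/400: DF=(849919/1000000 − 3/400·(0.956600+0.920300+0.877000+0.858600))/(1+3/400) = 8167/10000 ≈ 0.816700
step 6 [3y] bond c/2=29/800: DF=(59749/62500 − 29/800·(0.956600+0.920300+0.877000+0.858600+0.816700))/(1+29/800) = 1919/2500 ≈ 0.767600
step 7 [3.5y] bond c/2=11/400: DF=(1834061/2000000 − 11/400·(0.956600+0.920300+0.877000+0.858600+0.816700+0.767600))/(1+11/400) = 3767/5000 ≈ 0.753400

1 1/2 4783/5000
2 1 9203/10000
3 3/2 877/1000
4 2 4293/5000
5 5/2 8167/10000
6 3 1919/2500
7 7/2 3767/5000
DF(3y) is solved at step 6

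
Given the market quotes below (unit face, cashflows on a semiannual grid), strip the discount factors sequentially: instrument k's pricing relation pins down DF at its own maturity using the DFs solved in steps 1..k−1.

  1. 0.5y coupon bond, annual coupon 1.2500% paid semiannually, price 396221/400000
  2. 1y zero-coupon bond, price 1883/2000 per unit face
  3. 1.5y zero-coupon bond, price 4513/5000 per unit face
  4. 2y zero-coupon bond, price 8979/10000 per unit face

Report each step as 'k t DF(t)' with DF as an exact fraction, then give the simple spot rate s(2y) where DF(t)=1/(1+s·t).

step 1 [0.5y] bond c/2=1/160: DF=(396221/400000 − 1/160·(0))/(1+1/160) = 2461/2500 ≈ 0.984400
step 2 [1y] zero: DF = P = 1883/2000 ≈ 0.941500
step 3 [1.5y] zero: DF = P = 4513/5000 ≈ 0.902600
step 4 [2y] zero: DF = P = 8979/10000 ≈ 0.897900

1 1/2 2461/2500
2 1 1883/2000
3 3/2 4513/5000
4 2 8979/10000
s(2y) = (1/(8979/10000) − 1)/(2) = 1021/17958 ≈ 5.6855%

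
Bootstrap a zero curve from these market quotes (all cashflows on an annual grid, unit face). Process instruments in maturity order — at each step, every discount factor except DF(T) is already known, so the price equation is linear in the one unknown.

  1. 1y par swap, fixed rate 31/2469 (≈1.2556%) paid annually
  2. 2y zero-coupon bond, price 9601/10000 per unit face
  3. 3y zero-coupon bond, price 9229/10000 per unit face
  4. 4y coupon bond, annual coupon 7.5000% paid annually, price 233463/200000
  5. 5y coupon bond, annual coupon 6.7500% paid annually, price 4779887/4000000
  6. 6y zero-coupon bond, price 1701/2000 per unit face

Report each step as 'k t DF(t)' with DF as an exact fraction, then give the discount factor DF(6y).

1 1 2469/2500
2 2 9601/10000
3 3 9229/10000
4 4 1107/1250
5 5 8819/10000
6 6 1701/2000
DF(6y) = 1701/2000 ≈ 0.850500

step 1 [1y] swap r/1=31/2469: DF=(1 − 31/2469·(0))/(1+31/2469) = 2469/2500 ≈ 0.987600
step 2 [2y] zero: DF = P = 9601/10000 ≈ 0.960100
step 3 [3y] zero: DF = P = 9229/10000 ≈ 0.922900
step 4 [4y] bond c/1=3/40: DF=(233463/200000 − 3/40·(0.987600+0.960100+0.922900))/(1+3/40) = 1107/1250 ≈ 0.885600
step 5 [5y] bond c/1=27/400: DF=(4779887/4000000 − 27/400·(0.987600+0.960100+0.922900+0.885600))/(1+27/400) = 8819/10000 ≈ 0.881900
step 6 [6y] zero: DF = P = 1701/2000 ≈ 0.850500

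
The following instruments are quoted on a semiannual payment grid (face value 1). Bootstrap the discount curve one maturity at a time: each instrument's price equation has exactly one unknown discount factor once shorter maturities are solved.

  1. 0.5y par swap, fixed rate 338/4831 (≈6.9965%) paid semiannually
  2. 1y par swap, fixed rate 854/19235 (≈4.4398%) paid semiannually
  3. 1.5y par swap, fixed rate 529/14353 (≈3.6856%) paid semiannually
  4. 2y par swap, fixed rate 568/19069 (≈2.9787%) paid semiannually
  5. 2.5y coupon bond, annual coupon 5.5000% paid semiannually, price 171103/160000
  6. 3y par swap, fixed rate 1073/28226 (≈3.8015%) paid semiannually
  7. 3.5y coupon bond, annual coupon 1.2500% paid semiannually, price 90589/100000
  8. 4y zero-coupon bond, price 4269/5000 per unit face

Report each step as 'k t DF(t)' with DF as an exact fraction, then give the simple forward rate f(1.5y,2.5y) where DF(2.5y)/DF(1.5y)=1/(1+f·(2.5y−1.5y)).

step 1 [0.5y] swap r/2=169/4831: DF=(1 − 169/4831·(0))/(1+169/4831) = 4831/5000 ≈ 0.966200
step 2 [1y] swap r/2=427/19235: DF=(1 − 427/19235·(0.966200))/(1+427/19235) = 9573/10000 ≈ 0.957300
step 3 [1.5y] swap r/2=529/28706: DF=(1 − 529/28706·(0.966200+0.957300))/(1+529/28706) = 9471/10000 ≈ 0.947100
step 4 [2y] swap r/2=284/19069: DF=(1 − 284/19069·(0.966200+0.957300+0.947100))/(1+284/19069) = 1179/1250 ≈ 0.943200
step 5 [2.5y] bond c/2=11/400: DF=(171103/160000 − 11/400·(0.966200+0.957300+0.947100+0.943200))/(1+11/400) = 9387/10000 ≈ 0.938700
step 6 [3y] swap r/2=1073/56452: DF=(1 − 1073/56452·(0.966200+0.957300+0.947100+0.943200+0.938700))/(1+1073/56452) = 8927/10000 ≈ 0.892700
step 7 [3.5y] bond c/2=1/160: DF=(90589/100000 − 1/160·(0.966200+0.957300+0.947100+0.943200+0.938700+0.892700))/(1+1/160) = 2163/2500 ≈ 0.865200
step 8 [4y] zero: DF = P = 4269/5000 ≈ 0.853800

1 1/2 4831/5000
2 1 9573/10000
3 3/2 9471/10000
4 2 1179/1250
5 5/2 9387/10000
6 3 8927/10000
7 7/2 2163/2500
8 4 4269/5000
f(1.5y,2.5y) = ((9471/10000)/(9387/10000) − 1)/(1) = 4/447 ≈ 0.8949%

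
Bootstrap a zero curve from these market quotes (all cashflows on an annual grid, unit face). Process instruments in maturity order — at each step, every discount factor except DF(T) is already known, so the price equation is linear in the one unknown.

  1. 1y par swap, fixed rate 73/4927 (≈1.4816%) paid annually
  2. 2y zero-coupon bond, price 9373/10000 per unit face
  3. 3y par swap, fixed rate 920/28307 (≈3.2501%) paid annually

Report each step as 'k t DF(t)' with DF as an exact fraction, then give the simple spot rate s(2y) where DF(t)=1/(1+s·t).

1 1 4927/5000
2 2 9373/10000
3 3 227/250
s(2y) = (1/(9373/10000) − 1)/(2) = 627/18746 ≈ 3.3447%

step 1 [1y] swap r/1=73/4927: DF=(1 − 73/4927·(0))/(1+73/4927) = 4927/5000 ≈ 0.985400
step 2 [2y] zero: DF = P = 9373/10000 ≈ 0.937300
step 3 [3y] swap r/1=920/28307: DF=(1 − 920/28307·(0.985400+0.937300))/(1+920/28307) = 227/250 ≈ 0.908000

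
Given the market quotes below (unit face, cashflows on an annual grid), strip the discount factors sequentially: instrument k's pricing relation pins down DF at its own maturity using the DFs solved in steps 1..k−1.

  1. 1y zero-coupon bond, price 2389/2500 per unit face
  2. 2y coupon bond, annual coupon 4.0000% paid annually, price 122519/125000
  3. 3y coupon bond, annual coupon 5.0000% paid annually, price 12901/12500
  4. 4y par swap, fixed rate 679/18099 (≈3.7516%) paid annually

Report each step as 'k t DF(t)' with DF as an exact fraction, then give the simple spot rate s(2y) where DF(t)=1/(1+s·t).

step 1 [1y] zero: DF = P = 2389/2500 ≈ 0.955600
step 2 [2y] bond c/1=1/25: DF=(122519/125000 − 1/25·(0.955600))/(1+1/25) = 9057/10000 ≈ 0.905700
step 3 [3y] bond c/1=1/20: DF=(12901/12500 − 1/20·(0.955600+0.905700))/(1+1/20) = 8943/10000 ≈ 0.894300
step 4 [4y] swap r/1=679/18099: DF=(1 − 679/18099·(0.955600+0.905700+0.894300))/(1+679/18099) = 4321/5000 ≈ 0.864200

1 1 2389/2500
2 2 9057/10000
3 3 8943/10000
4 4 4321/5000
s(2y) = (1/(9057/10000) − 1)/(2) = 943/18114 ≈ 5.2059%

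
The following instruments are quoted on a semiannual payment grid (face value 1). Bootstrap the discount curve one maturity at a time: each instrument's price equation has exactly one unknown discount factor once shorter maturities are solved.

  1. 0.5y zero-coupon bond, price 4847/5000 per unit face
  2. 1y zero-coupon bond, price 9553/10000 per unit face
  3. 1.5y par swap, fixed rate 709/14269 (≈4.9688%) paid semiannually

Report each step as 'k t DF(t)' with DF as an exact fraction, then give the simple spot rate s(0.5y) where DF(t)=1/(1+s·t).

step 1 [0.5y] zero: DF = P = 4847/5000 ≈ 0.969400
step 2 [1y] zero: DF = P = 9553/10000 ≈ 0.955300
step 3 [1.5y] swap r/2=709/28538: DF=(1 − 709/28538·(0.969400+0.955300))/(1+709/28538) = 9291/10000 ≈ 0.929100

1 1/2 4847/5000
2 1 9553/10000
3 3/2 9291/10000
s(0.5y) = (1/(4847/5000) − 1)/(1/2) = 306/4847 ≈ 6.3132%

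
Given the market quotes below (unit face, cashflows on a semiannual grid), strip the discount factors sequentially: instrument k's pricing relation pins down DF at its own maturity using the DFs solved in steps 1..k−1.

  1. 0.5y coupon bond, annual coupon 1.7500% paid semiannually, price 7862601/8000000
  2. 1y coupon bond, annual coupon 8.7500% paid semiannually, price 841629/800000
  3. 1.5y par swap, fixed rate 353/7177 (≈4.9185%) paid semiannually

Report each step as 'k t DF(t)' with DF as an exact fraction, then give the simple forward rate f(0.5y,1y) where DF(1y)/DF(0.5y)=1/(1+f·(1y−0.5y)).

step 1 [0.5y] bond c/2=7/800: DF=(7862601/8000000 − 7/800·(0))/(1+7/800) = 9743/10000 ≈ 0.974300
step 2 [1y] bond c/2=7/160: DF=(841629/800000 − 7/160·(0.974300))/(1+7/160) = 9671/10000 ≈ 0.967100
step 3 [1.5y] swap r/2=353/14354: DF=(1 − 353/14354·(0.974300+0.967100))/(1+353/14354) = 4647/5000 ≈ 0.929400

1 1/2 9743/10000
2 1 9671/10000
3 3/2 4647/5000
f(0.5y,1y) = ((9743/10000)/(9671/10000) − 1)/(1/2) = 144/9671 ≈ 1.4890%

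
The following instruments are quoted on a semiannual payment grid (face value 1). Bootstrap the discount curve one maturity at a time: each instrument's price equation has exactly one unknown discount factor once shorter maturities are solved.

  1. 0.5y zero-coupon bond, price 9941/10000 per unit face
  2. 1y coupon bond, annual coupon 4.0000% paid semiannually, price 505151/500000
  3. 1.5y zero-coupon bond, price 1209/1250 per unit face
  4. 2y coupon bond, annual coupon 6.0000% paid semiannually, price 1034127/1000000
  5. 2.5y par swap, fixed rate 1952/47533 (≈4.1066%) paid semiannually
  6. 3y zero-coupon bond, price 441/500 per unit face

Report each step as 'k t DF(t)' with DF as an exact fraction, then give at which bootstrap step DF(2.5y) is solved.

1 1/2 9941/10000
2 1 971/1000
3 3/2 1209/1250
4 2 4593/5000
5 5/2 564/625
6 3 441/500
DF(2.5y) is solved at step 5

step 1 [0.5y] zero: DF = P = 9941/10000 ≈ 0.994100
step 2 [1y] bond c/2=1/50: DF=(505151/500000 − 1/50·(0.994100))/(1+1/50) = 971/1000 ≈ 0.971000
step 3 [1.5y] zero: DF = P = 1209/1250 ≈ 0.967200
step 4 [2y] bond c/2=3/100: DF=(1034127/1000000 − 3/100·(0.994100+0.971000+0.967200))/(1+3/100) = 4593/5000 ≈ 0.918600
step 5 [2.5y] swap r/2=976/47533: DF=(1 − 976/47533·(0.994100+0.971000+0.967200+0.918600))/(1+976/47533) = 564/625 ≈ 0.902400
step 6 [3y] zero: DF = P = 441/500 ≈ 0.882000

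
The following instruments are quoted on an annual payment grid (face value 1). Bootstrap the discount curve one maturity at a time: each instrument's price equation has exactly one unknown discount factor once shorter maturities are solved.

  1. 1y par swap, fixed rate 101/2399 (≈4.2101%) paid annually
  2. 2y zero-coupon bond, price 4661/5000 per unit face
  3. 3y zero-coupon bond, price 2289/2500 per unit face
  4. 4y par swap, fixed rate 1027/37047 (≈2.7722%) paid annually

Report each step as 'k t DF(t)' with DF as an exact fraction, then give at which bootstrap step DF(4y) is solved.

step 1 [1y] swap r/1=101/2399: DF=(1 − 101/2399·(0))/(1+101/2399) = 2399/2500 ≈ 0.959600
step 2 [2y] zero: DF = P = 4661/5000 ≈ 0.932200
step 3 [3y] zero: DF = P = 2289/2500 ≈ 0.915600
step 4 [4y] swap r/1=1027/37047: DF=(1 − 1027/37047·(0.959600+0.932200+0.915600))/(1+1027/37047) = 8973/10000 ≈ 0.897300

1 1 2399/2500
2 2 4661/5000
3 3 2289/2500
4 4 8973/10000
DF(4y) is solved at step 4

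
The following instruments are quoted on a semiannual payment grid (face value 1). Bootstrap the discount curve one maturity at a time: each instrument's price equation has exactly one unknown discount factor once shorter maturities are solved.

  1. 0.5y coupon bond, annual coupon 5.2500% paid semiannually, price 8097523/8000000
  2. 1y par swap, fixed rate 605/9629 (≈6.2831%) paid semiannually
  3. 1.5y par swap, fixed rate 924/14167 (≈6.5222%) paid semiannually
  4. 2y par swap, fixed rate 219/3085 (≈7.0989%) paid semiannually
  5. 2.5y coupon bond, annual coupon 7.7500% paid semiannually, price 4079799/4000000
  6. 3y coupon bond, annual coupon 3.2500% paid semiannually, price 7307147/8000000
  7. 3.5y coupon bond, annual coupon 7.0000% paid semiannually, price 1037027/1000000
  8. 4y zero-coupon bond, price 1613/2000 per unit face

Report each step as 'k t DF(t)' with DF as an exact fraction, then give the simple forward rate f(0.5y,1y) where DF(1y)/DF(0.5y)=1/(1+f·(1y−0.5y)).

1 1/2 9863/10000
2 1 1879/2000
3 3/2 2269/2500
4 2 4343/5000
5 5/2 4219/5000
6 3 8261/10000
7 7/2 8203/10000
8 4 1613/2000
f(0.5y,1y) = ((9863/10000)/(1879/2000) − 1)/(1/2) = 936/9395 ≈ 9.9627%

step 1 [0.5y] bond c/2=21/800: DF=(8097523/8000000 − 21/800·(0))/(1+21/800) = 9863/10000 ≈ 0.986300
step 2 [1y] swap r/2=605/19258: DF=(1 − 605/19258·(0.986300))/(1+605/19258) = 1879/2000 ≈ 0.939500
step 3 [1.5y] swap r/2=462/14167: DF=(1 − 462/14167·(0.986300+0.939500))/(1+462/14167) = 2269/2500 ≈ 0.907600
step 4 [2y] swap r/2=219/6170: DF=(1 − 219/6170·(0.986300+0.939500+0.907600))/(1+219/6170) = 4343/5000 ≈ 0.868600
step 5 [2.5y] bond c/2=31/800: DF=(4079799/4000000 − 31/800·(0.986300+0.939500+0.907600+0.868600))/(1+31/800) = 4219/5000 ≈ 0.843800
step 6 [3y] bond c/2=13/800: DF=(7307147/8000000 − 13/800·(0.986300+0.939500+0.907600+0.868600+0.843800))/(1+13/800) = 8261/10000 ≈ 0.826100
step 7 [3.5y] bond c/2=7/200: DF=(1037027/1000000 − 7/200·(0.986300+0.939500+0.907600+0.868600+0.843800+0.826100))/(1+7/200) = 8203/10000 ≈ 0.820300
step 8 [4y] zero: DF = P = 1613/2000 ≈ 0.806500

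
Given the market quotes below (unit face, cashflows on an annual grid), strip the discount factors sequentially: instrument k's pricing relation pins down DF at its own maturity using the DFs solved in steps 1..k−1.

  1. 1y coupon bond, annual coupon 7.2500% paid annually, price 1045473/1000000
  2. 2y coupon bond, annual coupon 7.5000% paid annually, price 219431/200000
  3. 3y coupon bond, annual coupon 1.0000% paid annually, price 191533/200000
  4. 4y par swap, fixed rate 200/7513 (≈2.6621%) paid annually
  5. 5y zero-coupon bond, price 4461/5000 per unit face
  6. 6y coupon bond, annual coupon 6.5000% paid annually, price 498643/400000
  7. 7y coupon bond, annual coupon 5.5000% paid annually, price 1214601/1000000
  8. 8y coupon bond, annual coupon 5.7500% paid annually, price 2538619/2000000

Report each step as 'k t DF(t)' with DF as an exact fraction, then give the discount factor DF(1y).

step 1 [1y] bond c/1=29/400: DF=(1045473/1000000 − 29/400·(0))/(1+29/400) = 2437/2500 ≈ 0.974800
step 2 [2y] bond c/1=3/40: DF=(219431/200000 − 3/40·(0.974800))/(1+3/40) = 4763/5000 ≈ 0.952600
step 3 [3y] bond c/1=1/100: DF=(191533/200000 − 1/100·(0.974800+0.952600))/(1+1/100) = 9291/10000 ≈ 0.929100
step 4 [4y] swap r/1=200/7513: DF=(1 − 200/7513·(0.974800+0.952600+0.929100))/(1+200/7513) = 9/10 ≈ 0.900000
step 5 [5y] zero: DF = P = 4461/5000 ≈ 0.892200
step 6 [6y] bond c/1=13/200: DF=(498643/400000 − 13/200·(0.974800+0.952600+0.929100+0.900000+0.892200))/(1+13/200) = 2217/2500 ≈ 0.886800
step 7 [7y] bond c/1=11/200: DF=(1214601/1000000 − 11/200·(0.974800+0.952600+0.929100+0.900000+0.892200+0.886800))/(1+11/200) = 8627/10000 ≈ 0.862700
step 8 [8y] bond c/1=23/400: DF=(2538619/2000000 − 23/400·(0.974800+0.952600+0.929100+0.900000+0.892200+0.886800+0.862700))/(1+23/400) = 2131/2500 ≈ 0.852400

1 1 2437/2500
2 2 4763/5000
3 3 9291/10000
4 4 9/10
5 5 4461/5000
6 6 2217/2500
7 7 8627/10000
8 8 2131/2500
DF(1y) = 2437/2500 ≈ 0.974800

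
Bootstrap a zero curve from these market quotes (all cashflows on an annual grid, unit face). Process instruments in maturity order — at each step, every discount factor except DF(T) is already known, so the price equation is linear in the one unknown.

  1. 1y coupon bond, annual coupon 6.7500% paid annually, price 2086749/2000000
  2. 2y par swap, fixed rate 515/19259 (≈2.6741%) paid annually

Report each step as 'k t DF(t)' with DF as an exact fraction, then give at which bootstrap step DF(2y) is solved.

1 1 4887/5000
2 2 1897/2000
DF(2y) is solved at step 2

step 1 [1y] bond c/1=27/400: DF=(2086749/2000000 − 27/400·(0))/(1+27/400) = 4887/5000 ≈ 0.977400
step 2 [2y] swap r/1=515/19259: DF=(1 − 515/19259·(0.977400))/(1+515/19259) = 1897/2000 ≈ 0.948500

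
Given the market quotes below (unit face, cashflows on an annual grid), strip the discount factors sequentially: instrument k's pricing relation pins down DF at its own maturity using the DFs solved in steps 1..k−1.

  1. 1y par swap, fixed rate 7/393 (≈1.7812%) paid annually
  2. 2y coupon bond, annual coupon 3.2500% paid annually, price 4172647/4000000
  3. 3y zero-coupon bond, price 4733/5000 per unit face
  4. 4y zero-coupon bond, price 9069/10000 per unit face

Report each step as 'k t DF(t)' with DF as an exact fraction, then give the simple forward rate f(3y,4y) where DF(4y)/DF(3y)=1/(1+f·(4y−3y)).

step 1 [1y] swap r/1=7/393: DF=(1 − 7/393·(0))/(1+7/393) = 393/400 ≈ 0.982500
step 2 [2y] bond c/1=13/400: DF=(4172647/4000000 − 13/400·(0.982500))/(1+13/400) = 4897/5000 ≈ 0.979400
step 3 [3y] zero: DF = P = 4733/5000 ≈ 0.946600
step 4 [4y] zero: DF = P = 9069/10000 ≈ 0.906900

1 1 393/400
2 2 4897/5000
3 3 4733/5000
4 4 9069/10000
f(3y,4y) = ((4733/5000)/(9069/10000) − 1)/(1) = 397/9069 ≈ 4.3775%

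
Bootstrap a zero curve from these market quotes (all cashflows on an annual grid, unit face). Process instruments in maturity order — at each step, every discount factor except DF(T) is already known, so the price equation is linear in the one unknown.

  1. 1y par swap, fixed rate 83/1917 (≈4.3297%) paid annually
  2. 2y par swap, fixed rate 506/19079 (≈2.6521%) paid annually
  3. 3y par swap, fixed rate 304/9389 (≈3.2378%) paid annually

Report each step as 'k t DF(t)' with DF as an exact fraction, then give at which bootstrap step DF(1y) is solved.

step 1 [1y] swap r/1=83/1917: DF=(1 − 83/1917·(0))/(1+83/1917) = 1917/2000 ≈ 0.958500
step 2 [2y] swap r/1=506/19079: DF=(1 − 506/19079·(0.958500))/(1+506/19079) = 4747/5000 ≈ 0.949400
step 3 [3y] swap r/1=304/9389: DF=(1 − 304/9389·(0.958500+0.949400))/(1+304/9389) = 568/625 ≈ 0.908800

1 1 1917/2000
2 2 4747/5000
3 3 568/625
DF(1y) is solved at step 1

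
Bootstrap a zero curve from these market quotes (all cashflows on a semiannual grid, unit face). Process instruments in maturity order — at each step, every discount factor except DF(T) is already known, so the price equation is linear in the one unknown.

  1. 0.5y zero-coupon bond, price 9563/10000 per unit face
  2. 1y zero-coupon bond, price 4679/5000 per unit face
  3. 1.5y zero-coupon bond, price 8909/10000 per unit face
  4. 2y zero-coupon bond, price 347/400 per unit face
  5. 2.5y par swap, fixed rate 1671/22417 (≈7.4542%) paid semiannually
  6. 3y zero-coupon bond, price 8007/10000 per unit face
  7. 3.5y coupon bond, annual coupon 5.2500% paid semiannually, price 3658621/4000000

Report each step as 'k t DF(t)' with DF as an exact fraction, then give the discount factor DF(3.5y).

step 1 [0.5y] zero: DF = P = 9563/10000 ≈ 0.956300
step 2 [1y] zero: DF = P = 4679/5000 ≈ 0.935800
step 3 [1.5y] zero: DF = P = 8909/10000 ≈ 0.890900
step 4 [2y] zero: DF = P = 347/400 ≈ 0.867500
step 5 [2.5y] swap r/2=1671/44834: DF=(1 − 1671/44834·(0.956300+0.935800+0.890900+0.867500))/(1+1671/44834) = 8329/10000 ≈ 0.832900
step 6 [3y] zero: DF = P = 8007/10000 ≈ 0.800700
step 7 [3.5y] bond c/2=21/800: DF=(3658621/4000000 − 21/800·(0.956300+0.935800+0.890900+0.867500+0.832900+0.800700))/(1+21/800) = 7561/10000 ≈ 0.756100

1 1/2 9563/10000
2 1 4679/5000
3 3/2 8909/10000
4 2 347/400
5 5/2 8329/10000
6 3 8007/10000
7 7/2 7561/10000
DF(3.5y) = 7561/10000 ≈ 0.756100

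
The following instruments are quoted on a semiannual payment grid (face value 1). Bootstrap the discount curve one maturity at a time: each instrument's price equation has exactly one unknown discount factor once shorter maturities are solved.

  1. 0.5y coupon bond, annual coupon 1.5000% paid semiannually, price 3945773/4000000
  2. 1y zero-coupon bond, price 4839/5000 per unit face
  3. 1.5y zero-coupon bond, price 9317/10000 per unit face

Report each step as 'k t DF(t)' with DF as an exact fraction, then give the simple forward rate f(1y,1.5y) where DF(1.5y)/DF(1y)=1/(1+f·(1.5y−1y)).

step 1 [0.5y] bond c/2=3/400: DF=(3945773/4000000 − 3/400·(0))/(1+3/400) = 9791/10000 ≈ 0.979100
step 2 [1y] zero: DF = P = 4839/5000 ≈ 0.967800
step 3 [1.5y] zero: DF = P = 9317/10000 ≈ 0.931700

1 1/2 9791/10000
2 1 4839/5000
3 3/2 9317/10000
f(1y,1.5y) = ((4839/5000)/(9317/10000) − 1)/(1/2) = 722/9317 ≈ 7.7493%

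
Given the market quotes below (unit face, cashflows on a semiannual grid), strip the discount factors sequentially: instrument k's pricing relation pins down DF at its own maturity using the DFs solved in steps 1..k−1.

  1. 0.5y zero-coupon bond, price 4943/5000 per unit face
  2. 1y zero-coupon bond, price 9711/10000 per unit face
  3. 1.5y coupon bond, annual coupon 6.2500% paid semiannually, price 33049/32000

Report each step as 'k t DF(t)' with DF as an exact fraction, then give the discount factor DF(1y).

step 1 [0.5y] zero: DF = P = 4943/5000 ≈ 0.988600
step 2 [1y] zero: DF = P = 9711/10000 ≈ 0.971100
step 3 [1.5y] bond c/2=1/32: DF=(33049/32000 − 1/32·(0.988600+0.971100))/(1+1/32) = 9421/10000 ≈ 0.942100

1 1/2 4943/5000
2 1 9711/10000
3 3/2 9421/10000
DF(1y) = 9711/10000 ≈ 0.971100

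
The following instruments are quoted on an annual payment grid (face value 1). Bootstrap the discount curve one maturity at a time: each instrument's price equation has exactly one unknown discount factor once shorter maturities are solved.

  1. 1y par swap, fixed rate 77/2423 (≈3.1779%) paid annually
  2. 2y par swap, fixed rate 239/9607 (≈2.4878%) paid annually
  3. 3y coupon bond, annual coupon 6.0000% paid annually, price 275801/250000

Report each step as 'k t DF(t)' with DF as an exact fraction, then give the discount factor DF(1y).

step 1 [1y] swap r/1=77/2423: DF=(1 − 77/2423·(0))/(1+77/2423) = 2423/2500 ≈ 0.969200
step 2 [2y] swap r/1=239/9607: DF=(1 − 239/9607·(0.969200))/(1+239/9607) = 4761/5000 ≈ 0.952200
step 3 [3y] bond c/1=3/50: DF=(275801/250000 − 3/50·(0.969200+0.952200))/(1+3/50) = 233/250 ≈ 0.932000

1 1 2423/2500
2 2 4761/5000
3 3 233/250
DF(1y) = 2423/2500 ≈ 0.969200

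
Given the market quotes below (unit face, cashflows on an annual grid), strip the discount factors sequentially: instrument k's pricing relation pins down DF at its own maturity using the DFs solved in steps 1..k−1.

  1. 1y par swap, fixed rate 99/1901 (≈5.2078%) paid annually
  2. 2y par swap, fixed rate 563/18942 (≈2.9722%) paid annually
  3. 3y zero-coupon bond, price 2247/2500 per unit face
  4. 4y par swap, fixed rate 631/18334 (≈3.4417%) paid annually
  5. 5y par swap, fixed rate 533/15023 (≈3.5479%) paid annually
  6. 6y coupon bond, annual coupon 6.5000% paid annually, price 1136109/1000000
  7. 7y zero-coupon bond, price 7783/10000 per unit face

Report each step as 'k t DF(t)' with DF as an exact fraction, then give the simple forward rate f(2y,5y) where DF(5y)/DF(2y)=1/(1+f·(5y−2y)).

step 1 [1y] swap r/1=99/1901: DF=(1 − 99/1901·(0))/(1+99/1901) = 1901/2000 ≈ 0.950500
step 2 [2y] swap r/1=563/18942: DF=(1 − 563/18942·(0.950500))/(1+563/18942) = 9437/10000 ≈ 0.943700
step 3 [3y] zero: DF = P = 2247/2500 ≈ 0.898800
step 4 [4y] swap r/1=631/18334: DF=(1 − 631/18334·(0.950500+0.943700+0.898800))/(1+631/18334) = 4369/5000 ≈ 0.873800
step 5 [5y] swap r/1=533/15023: DF=(1 − 533/15023·(0.950500+0.943700+0.898800+0.873800))/(1+533/15023) = 8401/10000 ≈ 0.840100
step 6 [6y] bond c/1=13/200: DF=(1136109/1000000 − 13/200·(0.950500+0.943700+0.898800+0.873800+0.840100))/(1+13/200) = 7917/10000 ≈ 0.791700
step 7 [7y] zero: DF = P = 7783/10000 ≈ 0.778300

1 1 1901/2000
2 2 9437/10000
3 3 2247/2500
4 4 4369/5000
5 5 8401/10000
6 6 7917/10000
7 7 7783/10000
f(2y,5y) = ((9437/10000)/(8401/10000) − 1)/(3) = 1036/25203 ≈ 4.1106%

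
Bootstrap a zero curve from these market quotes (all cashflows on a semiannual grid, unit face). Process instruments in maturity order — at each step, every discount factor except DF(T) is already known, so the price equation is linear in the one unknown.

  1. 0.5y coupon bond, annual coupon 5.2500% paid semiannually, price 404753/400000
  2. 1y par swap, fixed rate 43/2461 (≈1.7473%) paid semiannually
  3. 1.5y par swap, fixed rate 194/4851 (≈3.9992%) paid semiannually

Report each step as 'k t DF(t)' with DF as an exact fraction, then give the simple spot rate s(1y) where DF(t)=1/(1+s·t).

1 1/2 493/500
2 1 2457/2500
3 3/2 4709/5000
s(1y) = (1/(2457/2500) − 1)/(1) = 43/2457 ≈ 1.7501%

step 1 [0.5y] bond c/2=21/800: DF=(404753/400000 − 21/800·(0))/(1+21/800) = 493/500 ≈ 0.986000
step 2 [1y] swap r/2=43/4922: DF=(1 − 43/4922·(0.986000))/(1+43/4922) = 2457/2500 ≈ 0.982800
step 3 [1.5y] swap r/2=97/4851: DF=(1 − 97/4851·(0.986000+0.982800))/(1+97/4851) = 4709/5000 ≈ 0.941800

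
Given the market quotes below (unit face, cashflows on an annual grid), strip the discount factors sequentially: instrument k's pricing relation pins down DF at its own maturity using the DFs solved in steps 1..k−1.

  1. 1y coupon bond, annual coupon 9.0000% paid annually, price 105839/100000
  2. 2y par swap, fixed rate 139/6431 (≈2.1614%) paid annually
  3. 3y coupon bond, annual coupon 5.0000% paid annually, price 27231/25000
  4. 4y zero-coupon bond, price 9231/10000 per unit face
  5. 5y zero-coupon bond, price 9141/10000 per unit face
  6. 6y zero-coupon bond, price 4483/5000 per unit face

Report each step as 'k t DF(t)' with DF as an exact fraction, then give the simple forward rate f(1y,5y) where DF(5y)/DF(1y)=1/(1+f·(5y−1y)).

step 1 [1y] bond c/1=9/100: DF=(105839/100000 − 9/100·(0))/(1+9/100) = 971/1000 ≈ 0.971000
step 2 [2y] swap r/1=139/6431: DF=(1 − 139/6431·(0.971000))/(1+139/6431) = 9583/10000 ≈ 0.958300
step 3 [3y] bond c/1=1/20: DF=(27231/25000 − 1/20·(0.971000+0.958300))/(1+1/20) = 1891/2000 ≈ 0.945500
step 4 [4y] zero: DF = P = 9231/10000 ≈ 0.923100
step 5 [5y] zero: DF = P = 9141/10000 ≈ 0.914100
step 6 [6y] zero: DF = P = 4483/5000 ≈ 0.896600

1 1 971/1000
2 2 9583/10000
3 3 1891/2000
4 4 9231/10000
5 5 9141/10000
6 6 4483/5000
f(1y,5y) = ((971/1000)/(9141/10000) − 1)/(4) = 569/36564 ≈ 1.5562%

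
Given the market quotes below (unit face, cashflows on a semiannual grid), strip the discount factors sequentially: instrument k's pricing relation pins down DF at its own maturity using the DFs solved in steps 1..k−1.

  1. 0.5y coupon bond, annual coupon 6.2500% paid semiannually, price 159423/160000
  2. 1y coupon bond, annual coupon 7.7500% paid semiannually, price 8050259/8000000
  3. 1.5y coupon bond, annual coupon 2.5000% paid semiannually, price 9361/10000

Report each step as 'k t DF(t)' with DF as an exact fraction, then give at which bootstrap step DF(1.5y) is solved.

step 1 [0.5y] bond c/2=1/32: DF=(159423/160000 − 1/32·(0))/(1+1/32) = 4831/5000 ≈ 0.966200
step 2 [1y] bond c/2=31/800: DF=(8050259/8000000 − 31/800·(0.966200))/(1+31/800) = 9327/10000 ≈ 0.932700
step 3 [1.5y] bond c/2=1/80: DF=(9361/10000 − 1/80·(0.966200+0.932700))/(1+1/80) = 9011/10000 ≈ 0.901100

1 1/2 4831/5000
2 1 9327/10000
3 3/2 9011/10000
DF(1.5y) is solved at step 3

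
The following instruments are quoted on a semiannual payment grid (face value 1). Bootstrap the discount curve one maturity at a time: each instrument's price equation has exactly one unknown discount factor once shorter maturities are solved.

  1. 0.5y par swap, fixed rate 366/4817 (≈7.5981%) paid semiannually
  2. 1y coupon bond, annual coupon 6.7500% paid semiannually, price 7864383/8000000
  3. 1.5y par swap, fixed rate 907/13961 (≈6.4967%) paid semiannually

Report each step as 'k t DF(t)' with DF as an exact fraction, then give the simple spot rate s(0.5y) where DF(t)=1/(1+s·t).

step 1 [0.5y] swap r/2=183/4817: DF=(1 − 183/4817·(0))/(1+183/4817) = 4817/5000 ≈ 0.963400
step 2 [1y] bond c/2=27/800: DF=(7864383/8000000 − 27/800·(0.963400))/(1+27/800) = 1839/2000 ≈ 0.919500
step 3 [1.5y] swap r/2=907/27922: DF=(1 − 907/27922·(0.963400+0.919500))/(1+907/27922) = 9093/10000 ≈ 0.909300

1 1/2 4817/5000
2 1 1839/2000
3 3/2 9093/10000
s(0.5y) = (1/(4817/5000) − 1)/(1/2) = 366/4817 ≈ 7.5981%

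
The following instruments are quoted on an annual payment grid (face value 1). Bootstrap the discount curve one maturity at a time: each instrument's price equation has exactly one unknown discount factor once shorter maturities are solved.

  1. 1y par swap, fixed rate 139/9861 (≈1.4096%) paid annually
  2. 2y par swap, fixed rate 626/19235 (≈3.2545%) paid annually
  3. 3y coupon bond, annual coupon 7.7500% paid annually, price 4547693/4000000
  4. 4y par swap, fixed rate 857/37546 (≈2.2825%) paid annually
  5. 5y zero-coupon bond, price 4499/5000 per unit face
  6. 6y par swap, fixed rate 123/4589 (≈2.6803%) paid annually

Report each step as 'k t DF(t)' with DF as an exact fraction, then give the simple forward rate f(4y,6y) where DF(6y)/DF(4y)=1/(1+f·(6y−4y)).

step 1 [1y] swap r/1=139/9861: DF=(1 − 139/9861·(0))/(1+139/9861) = 9861/10000 ≈ 0.986100
step 2 [2y] swap r/1=626/19235: DF=(1 − 626/19235·(0.986100))/(1+626/19235) = 4687/5000 ≈ 0.937400
step 3 [3y] bond c/1=31/400: DF=(4547693/4000000 − 31/400·(0.986100+0.937400))/(1+31/400) = 573/625 ≈ 0.916800
step 4 [4y] swap r/1=857/37546: DF=(1 − 857/37546·(0.986100+0.937400+0.916800))/(1+857/37546) = 9143/10000 ≈ 0.914300
step 5 [5y] zero: DF = P = 4499/5000 ≈ 0.899800
step 6 [6y] swap r/1=123/4589: DF=(1 − 123/4589·(0.986100+0.937400+0.916800+0.914300+0.899800))/(1+123/4589) = 2131/2500 ≈ 0.852400

1 1 9861/10000
2 2 4687/5000
3 3 573/625
4 4 9143/10000
5 5 4499/5000
6 6 2131/2500
f(4y,6y) = ((9143/10000)/(2131/2500) − 1)/(2) = 619/17048 ≈ 3.6309%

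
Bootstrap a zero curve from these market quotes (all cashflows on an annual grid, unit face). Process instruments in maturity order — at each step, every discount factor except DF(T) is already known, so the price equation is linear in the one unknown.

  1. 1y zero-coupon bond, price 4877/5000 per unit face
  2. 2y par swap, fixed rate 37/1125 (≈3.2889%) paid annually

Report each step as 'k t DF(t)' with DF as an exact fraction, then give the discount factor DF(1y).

step 1 [1y] zero: DF = P = 4877/5000 ≈ 0.975400
step 2 [2y] swap r/1=37/1125: DF=(1 − 37/1125·(0.975400))/(1+37/1125) = 9371/10000 ≈ 0.937100

1 1 4877/5000
2 2 9371/10000
DF(1y) = 4877/5000 ≈ 0.975400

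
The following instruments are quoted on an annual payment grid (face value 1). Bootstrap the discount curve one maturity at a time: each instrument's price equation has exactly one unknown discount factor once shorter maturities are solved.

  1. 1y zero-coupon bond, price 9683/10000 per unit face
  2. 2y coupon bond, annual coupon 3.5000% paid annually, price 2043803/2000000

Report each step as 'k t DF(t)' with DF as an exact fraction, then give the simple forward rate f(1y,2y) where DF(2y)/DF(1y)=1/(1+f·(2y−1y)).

1 1 9683/10000
2 2 4773/5000
f(1y,2y) = ((9683/10000)/(4773/5000) − 1)/(1) = 137/9546 ≈ 1.4352%

step 1 [1y] zero: DF = P = 9683/10000 ≈ 0.968300
step 2 [2y] bond c/1=7/200: DF=(2043803/2000000 − 7/200·(0.968300))/(1+7/200) = 4773/5000 ≈ 0.954600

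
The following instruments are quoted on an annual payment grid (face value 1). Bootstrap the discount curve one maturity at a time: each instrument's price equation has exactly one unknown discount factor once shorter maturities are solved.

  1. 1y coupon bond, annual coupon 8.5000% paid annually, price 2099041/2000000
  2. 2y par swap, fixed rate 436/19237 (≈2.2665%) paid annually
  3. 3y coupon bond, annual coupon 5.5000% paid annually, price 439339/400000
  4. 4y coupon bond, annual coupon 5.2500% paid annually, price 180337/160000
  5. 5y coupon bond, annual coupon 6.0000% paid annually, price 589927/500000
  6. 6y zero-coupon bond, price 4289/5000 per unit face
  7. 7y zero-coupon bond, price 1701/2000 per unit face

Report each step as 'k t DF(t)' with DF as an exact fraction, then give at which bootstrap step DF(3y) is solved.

step 1 [1y] bond c/1=17/200: DF=(2099041/2000000 − 17/200·(0))/(1+17/200) = 9673/10000 ≈ 0.967300
step 2 [2y] swap r/1=436/19237: DF=(1 − 436/19237·(0.967300))/(1+436/19237) = 2391/2500 ≈ 0.956400
step 3 [3y] bond c/1=11/200: DF=(439339/400000 − 11/200·(0.967300+0.956400))/(1+11/200) = 588/625 ≈ 0.940800
step 4 [4y] bond c/1=21/400: DF=(180337/160000 − 21/400·(0.967300+0.956400+0.940800))/(1+21/400) = 116/125 ≈ 0.928000
step 5 [5y] bond c/1=3/50: DF=(589927/500000 − 3/50·(0.967300+0.956400+0.940800+0.928000))/(1+3/50) = 1123/1250 ≈ 0.898400
step 6 [6y] zero: DF = P = 4289/5000 ≈ 0.857800
step 7 [7y] zero: DF = P = 1701/2000 ≈ 0.850500

1 1 9673/10000
2 2 2391/2500
3 3 588/625
4 4 116/125
5 5 1123/1250
6 6 4289/5000
7 7 1701/2000
DF(3y) is solved at step 3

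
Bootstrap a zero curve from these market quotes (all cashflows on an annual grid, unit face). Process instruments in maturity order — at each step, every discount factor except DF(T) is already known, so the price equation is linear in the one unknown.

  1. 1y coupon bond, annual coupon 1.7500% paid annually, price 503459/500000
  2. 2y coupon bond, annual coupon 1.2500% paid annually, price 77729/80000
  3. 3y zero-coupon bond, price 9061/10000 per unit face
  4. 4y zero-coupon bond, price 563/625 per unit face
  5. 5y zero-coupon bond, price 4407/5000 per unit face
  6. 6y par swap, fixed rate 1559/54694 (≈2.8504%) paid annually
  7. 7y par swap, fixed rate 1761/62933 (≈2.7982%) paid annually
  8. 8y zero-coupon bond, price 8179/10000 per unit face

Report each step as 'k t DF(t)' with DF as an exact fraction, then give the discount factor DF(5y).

step 1 [1y] bond c/1=7/400: DF=(503459/500000 − 7/400·(0))/(1+7/400) = 1237/1250 ≈ 0.989600
step 2 [2y] bond c/1=1/80: DF=(77729/80000 − 1/80·(0.989600))/(1+1/80) = 4737/5000 ≈ 0.947400
step 3 [3y] zero: DF = P = 9061/10000 ≈ 0.906100
step 4 [4y] zero: DF = P = 563/625 ≈ 0.900800
step 5 [5y] zero: DF = P = 4407/5000 ≈ 0.881400
step 6 [6y] swap r/1=1559/54694: DF=(1 − 1559/54694·(0.989600+0.947400+0.906100+0.900800+0.881400))/(1+1559/54694) = 8441/10000 ≈ 0.844100
step 7 [7y] swap r/1=1761/62933: DF=(1 − 1761/62933·(0.989600+0.947400+0.906100+0.900800+0.881400+0.844100))/(1+1761/62933) = 8239/10000 ≈ 0.823900
step 8 [8y] zero: DF = P = 8179/10000 ≈ 0.817900

1 1 1237/1250
2 2 4737/5000
3 3 9061/10000
4 4 563/625
5 5 4407/5000
6 6 8441/10000
7 7 8239/10000
8 8 8179/10000
DF(5y) = 4407/5000 ≈ 0.881400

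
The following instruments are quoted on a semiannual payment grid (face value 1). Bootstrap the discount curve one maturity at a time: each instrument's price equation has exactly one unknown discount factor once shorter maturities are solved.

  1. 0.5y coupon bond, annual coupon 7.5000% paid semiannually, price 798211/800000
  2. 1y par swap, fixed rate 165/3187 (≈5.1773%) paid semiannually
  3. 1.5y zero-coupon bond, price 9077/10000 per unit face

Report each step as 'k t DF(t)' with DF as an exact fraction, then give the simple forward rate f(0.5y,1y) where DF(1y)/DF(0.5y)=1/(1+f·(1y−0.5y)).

1 1/2 9617/10000
2 1 1901/2000
3 3/2 9077/10000
f(0.5y,1y) = ((9617/10000)/(1901/2000) − 1)/(1/2) = 224/9505 ≈ 2.3567%

step 1 [0.5y] bond c/2=3/80: DF=(798211/800000 − 3/80·(0))/(1+3/80) = 9617/10000 ≈ 0.961700
step 2 [1y] swap r/2=165/6374: DF=(1 − 165/6374·(0.961700))/(1+165/6374) = 1901/2000 ≈ 0.950500
step 3 [1.5y] zero: DF = P = 9077/10000 ≈ 0.907700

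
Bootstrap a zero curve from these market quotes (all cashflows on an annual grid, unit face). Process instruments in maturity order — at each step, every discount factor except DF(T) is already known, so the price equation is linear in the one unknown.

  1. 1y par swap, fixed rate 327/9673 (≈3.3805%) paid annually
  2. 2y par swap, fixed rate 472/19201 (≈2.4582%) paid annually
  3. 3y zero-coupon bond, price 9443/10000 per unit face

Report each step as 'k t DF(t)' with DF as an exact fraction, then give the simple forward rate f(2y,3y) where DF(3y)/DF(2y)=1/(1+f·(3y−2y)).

step 1 [1y] swap r/1=327/9673: DF=(1 − 327/9673·(0))/(1+327/9673) = 9673/10000 ≈ 0.967300
step 2 [2y] swap r/1=472/19201: DF=(1 − 472/19201·(0.967300))/(1+472/19201) = 1191/1250 ≈ 0.952800
step 3 [3y] zero: DF = P = 9443/10000 ≈ 0.944300

1 1 9673/10000
2 2 1191/1250
3 3 9443/10000
f(2y,3y) = ((1191/1250)/(9443/10000) − 1)/(1) = 85/9443 ≈ 0.9001%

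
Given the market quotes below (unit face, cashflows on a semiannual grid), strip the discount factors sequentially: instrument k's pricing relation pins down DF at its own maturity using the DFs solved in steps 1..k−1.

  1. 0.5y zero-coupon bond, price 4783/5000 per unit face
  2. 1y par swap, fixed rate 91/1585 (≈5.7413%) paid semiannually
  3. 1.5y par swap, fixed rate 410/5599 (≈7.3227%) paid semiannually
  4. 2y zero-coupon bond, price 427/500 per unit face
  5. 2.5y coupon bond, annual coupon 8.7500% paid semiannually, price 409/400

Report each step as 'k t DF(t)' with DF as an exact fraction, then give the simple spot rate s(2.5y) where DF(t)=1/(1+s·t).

step 1 [0.5y] zero: DF = P = 4783/5000 ≈ 0.956600
step 2 [1y] swap r/2=91/3170: DF=(1 − 91/3170·(0.956600))/(1+91/3170) = 4727/5000 ≈ 0.945400
step 3 [1.5y] swap r/2=205/5599: DF=(1 − 205/5599·(0.956600+0.945400))/(1+205/5599) = 359/400 ≈ 0.897500
step 4 [2y] zero: DF = P = 427/500 ≈ 0.854000
step 5 [2.5y] bond c/2=7/160: DF=(409/400 − 7/160·(0.956600+0.945400+0.897500+0.854000))/(1+7/160) = 1653/2000 ≈ 0.826500

1 1/2 4783/5000
2 1 4727/5000
3 3/2 359/400
4 2 427/500
5 5/2 1653/2000
s(2.5y) = (1/(1653/2000) − 1)/(5/2) = 694/8265 ≈ 8.3969%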